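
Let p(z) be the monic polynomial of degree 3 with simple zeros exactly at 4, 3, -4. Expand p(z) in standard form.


The polynomial is p(z) = ∏_{α ∈ S} (z − α), where S = {4, 3, -4}.
Expanding the product yields: p(z) = z^3 -3·z^2 -16·z + 48.
The resulting polynomial has degree 3 and real coefficients as required.

p(z) = z^3 -3·z^2 -16·z + 48.


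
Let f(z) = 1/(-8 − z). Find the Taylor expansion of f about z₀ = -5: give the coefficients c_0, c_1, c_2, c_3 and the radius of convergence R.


Let w = z − z₀, so z = z₀ + w.
Then -8 − z = -8 − (z₀ + w) = (-8 − z₀) − w = -3 − w.
f(z) = 1/(-3 − w) = (1/(-3)) · 1/(1 − w/(-3)) = Σ_{n≥0} w^n / (-3)^(n+1).
So c_n = 1/(-3)^(n+1):
  c_0 = 1/(-3)^1 = -1/3.
  c_1 = 1/(-3)^2 = 1/9.
  c_2 = 1/(-3)^3 = -1/27.
  c_3 = 1/(-3)^4 = 1/81.
The series is valid for |w/d| < 1, i.e. |z − z₀| < |d|.
Radius of convergence: R = |-8 − z₀| = |-3| = 3 (distance from z₀ to the singularity z = -8).

c_0 = -1/3, c_1 = 1/9, c_2 = -1/27, c_3 = 1/81; R = 3.


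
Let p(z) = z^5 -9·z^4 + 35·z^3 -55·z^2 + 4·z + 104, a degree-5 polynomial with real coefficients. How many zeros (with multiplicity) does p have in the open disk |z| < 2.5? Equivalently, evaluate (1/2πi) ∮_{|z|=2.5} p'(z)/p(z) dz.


The zeros of p are: -1, (3 + 2i), (3 - 2i), (2 + 2i), (2 - 2i).
Their magnitudes are: 1, 3.606, 3.606, 2.828, 2.828.
Zeros with |z| < R = 2.5: -1.
Count = 1.
By the argument principle, (1/2πi) ∮_{|z|=R} p'(z)/p(z) dz equals exactly this count.

Number of zeros inside |z| < 2.5: 1.


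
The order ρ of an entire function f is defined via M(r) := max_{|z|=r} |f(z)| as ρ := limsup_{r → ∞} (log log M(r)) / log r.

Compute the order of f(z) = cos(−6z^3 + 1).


Write cos(w) = (e^{iw} ± e^{−iw})/(2 or 2i), so |cos(w)| ≤ e^{|w|}. With w = −6z^3 + 1, |w| ≤ 6r^3 + 1 on |z|=r, giving M(r) ≤ e^{6r^3 + 1} and ρ ≤ 3. For the lower bound, choose z on |z|=r with -6z^3 purely imaginary of modulus 6r^3; then |cos(−6z^3 + 1)| grows like e^{6r^3}/2, so ρ ≥ 3. Hence ρ = 3.
Therefore ρ = 3.

Order ρ = 3.


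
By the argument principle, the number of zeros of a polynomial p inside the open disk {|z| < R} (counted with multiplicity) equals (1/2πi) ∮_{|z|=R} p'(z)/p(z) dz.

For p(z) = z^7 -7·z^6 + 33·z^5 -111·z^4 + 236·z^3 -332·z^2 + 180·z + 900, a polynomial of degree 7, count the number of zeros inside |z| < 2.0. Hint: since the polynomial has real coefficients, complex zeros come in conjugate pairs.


The zeros of p are: (1 + 3i), (1 - 3i), (3 + 1i), (3 - 1i), (0 + 3i), (0 - 3i), -1.
Their magnitudes are: 3.162, 3.162, 3.162, 3.162, 3, 3, 1.
Zeros with |z| < R = 2.0: -1.
Count = 1.
By the argument principle, (1/2πi) ∮_{|z|=R} p'(z)/p(z) dz equals exactly this count.

Number of zeros inside |z| < 2.0: 1.


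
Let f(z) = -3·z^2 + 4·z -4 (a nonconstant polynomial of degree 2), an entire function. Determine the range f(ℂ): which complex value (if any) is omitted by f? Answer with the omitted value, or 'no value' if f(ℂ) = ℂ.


Little Picard bounds the complement of f(ℂ) to at most one point.
For every w ∈ ℂ, the equation p(z) − w = 0 is a nonconstant polynomial in z and hence has at least one root by the fundamental theorem of algebra. So p is surjective onto ℂ, omitting no value.

Omitted value: no value.


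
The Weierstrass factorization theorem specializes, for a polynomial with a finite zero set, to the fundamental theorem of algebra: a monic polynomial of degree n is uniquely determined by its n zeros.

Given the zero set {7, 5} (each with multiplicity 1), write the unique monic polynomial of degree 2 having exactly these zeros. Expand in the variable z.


The polynomial is p(z) = ∏_{α ∈ S} (z − α), where S = {7, 5}.
Expanding the product yields: p(z) = z^2 -12·z + 35.
The resulting polynomial has degree 2 and real coefficients as required.

p(z) = z^2 -12·z + 35.


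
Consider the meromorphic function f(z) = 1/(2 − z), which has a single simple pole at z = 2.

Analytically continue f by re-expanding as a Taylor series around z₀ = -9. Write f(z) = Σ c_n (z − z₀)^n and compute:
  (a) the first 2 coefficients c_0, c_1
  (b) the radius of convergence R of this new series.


Let w = z − z₀, so z = z₀ + w.
Then 2 − z = 2 − (z₀ + w) = (2 − z₀) − w = 11 − w.
f(z) = 1/(11 − w) = (1/(11)) · 1/(1 − w/(11)) = Σ_{n≥0} w^n / (11)^(n+1).
So c_n = 1/(11)^(n+1):
  c_0 = 1/(11)^1 = 1/11.
  c_1 = 1/(11)^2 = 1/121.
The series is valid for |w/d| < 1, i.e. |z − z₀| < |d|.
Radius of convergence: R = |2 − z₀| = |11| = 11 (distance from z₀ to the singularity z = 2).

c_0 = 1/11, c_1 = 1/121; R = 11.


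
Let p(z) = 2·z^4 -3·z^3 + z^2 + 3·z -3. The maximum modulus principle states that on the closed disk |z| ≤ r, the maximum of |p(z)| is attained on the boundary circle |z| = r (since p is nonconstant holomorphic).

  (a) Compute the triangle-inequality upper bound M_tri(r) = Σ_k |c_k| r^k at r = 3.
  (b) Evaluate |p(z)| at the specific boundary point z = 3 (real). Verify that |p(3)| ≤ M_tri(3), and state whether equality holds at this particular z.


Coefficients: c_0 = -3, c_1 = 3, c_2 = 1, c_3 = -3, c_4 = 2. Radius r = 3.
Part (a). Triangle bound: M_tri(r) = Σ_k |c_k| r^k
  = |-3|·3^0 + |3|·3^1 + |1|·3^2 + |-3|·3^3 + |2|·3^4
  = 3 + 9 + 9 + 81 + 162 = 264.
This bounds M(r) := max_{|z|=r} |p(z)| from above; equality holds iff all terms c_k z^k can be made to align in phase at a single z on |z|=r.
Part (b). At z = 3 (real, on the circle |z| = r):
  p(3) = (-3)·3^0 + (3)·3^1 + (1)·3^2 + (-3)·3^3 + (2)·3^4 = 96.
  |p(3)| = 96.
Check: |p(3)| = 96 ≤ 264 = M_tri(3). ✓ Equality does not hold at z = 3 (the coefficients have mixed signs, so the terms do not all align in phase there).

M_tri(3) = 264; |p(3)| = 96; equality at z=3: no.


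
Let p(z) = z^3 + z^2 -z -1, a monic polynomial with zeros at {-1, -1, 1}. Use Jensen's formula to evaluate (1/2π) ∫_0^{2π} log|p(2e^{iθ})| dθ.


Zeros: -1, -1, 1; r = 2.
Inside |z| < r: -1, -1, 1. Outside (|z| ≥ r): ∅.
p(0) = -1, so log|p(0)| = log(1) = 0.0000.
Apply Jensen: I(r) = log|p(0)| + Σ_k log(r/|z_k|), summed over zeros inside |z| < r.
  log(r/|z_k|) for z_k = -1: log(2/1) = 0.6931
  log(r/|z_k|) for z_k = -1: log(2/1) = 0.6931
  log(r/|z_k|) for z_k = 1: log(2/1) = 0.6931
Sum over inside zeros: 2.0794.
I(r) = log|p(0)| + (inside sum) = 0.0000 + 2.0794 = 2.0794.
Closed form (all zeros inside, monic): I(r) = n·log(r) = 3·log(2) = 2.0794. ✓

I(r) ≈ 2.0794.


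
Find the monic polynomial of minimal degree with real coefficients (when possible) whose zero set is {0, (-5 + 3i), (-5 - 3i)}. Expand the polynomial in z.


The polynomial is p(z) = ∏_{α ∈ S} (z − α), where S = {0, (-5 + 3i), (-5 - 3i)}.
Expanding the product yields: p(z) = z^3 + 10·z^2 + 34·z.
Note conjugate pairs combine to real quadratics: (z − (-5+3i))(z − (-5−3i)) = z² + 10z + 34.
The resulting polynomial has degree 3 and real coefficients as required.

p(z) = z^3 + 10·z^2 + 34·z.


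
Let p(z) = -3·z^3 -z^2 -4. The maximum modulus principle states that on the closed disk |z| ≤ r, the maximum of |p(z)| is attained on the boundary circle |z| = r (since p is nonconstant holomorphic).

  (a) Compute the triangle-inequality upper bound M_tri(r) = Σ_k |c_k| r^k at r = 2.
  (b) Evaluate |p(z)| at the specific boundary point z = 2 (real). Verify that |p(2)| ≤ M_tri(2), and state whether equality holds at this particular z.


Coefficients: c_0 = -4, c_1 = 0, c_2 = -1, c_3 = -3. Radius r = 2.
Part (a). Triangle bound: M_tri(r) = Σ_k |c_k| r^k
  = |-4|·2^0 + |0|·2^1 + |-1|·2^2 + |-3|·2^3
  = 4 + 0 + 4 + 24 = 32.
This bounds M(r) := max_{|z|=r} |p(z)| from above; equality holds iff all terms c_k z^k can be made to align in phase at a single z on |z|=r.
Part (b). At z = 2 (real, on the circle |z| = r):
  p(2) = (-4)·2^0 + (0)·2^1 + (-1)·2^2 + (-3)·2^3 = -32.
  |p(2)| = 32.
Since all nonzero coefficients share the same sign, |p(2)| = 32 = M_tri(2); the triangle bound is attained at z = 2, so in fact M(r) = 32.

M_tri(2) = 32; |p(2)| = 32; equality at z=2: yes.


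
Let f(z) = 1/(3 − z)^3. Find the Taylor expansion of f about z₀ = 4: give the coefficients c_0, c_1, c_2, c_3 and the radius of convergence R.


Let w = z − z₀, so z = z₀ + w.
Then 3 − z = 3 − (z₀ + w) = (3 − z₀) − w = -1 − w.
f(z) = 1/(-1 − w)^3 = (1/(-1)^3) · (1 − w/(-1))^{−3}.
By the binomial series (1−u)^{−3} = Σ_{n≥0} C(n+2, 2) u^n for |u|<1, with u = w/(-1):
  c_n = C(n+2, 2) / (-1)^(n+3).
  c_0 = 1/(-1)^3 = -1.
  c_1 = 3/(-1)^4 = 3.
  c_2 = 6/(-1)^5 = -6.
  c_3 = 10/(-1)^6 = 10.
The series is valid for |w/d| < 1, i.e. |z − z₀| < |d|.
Radius of convergence: R = |3 − z₀| = |-1| = 1 (distance from z₀ to the singularity z = 3).

c_0 = -1, c_1 = 3, c_2 = -6, c_3 = 10; R = 1.


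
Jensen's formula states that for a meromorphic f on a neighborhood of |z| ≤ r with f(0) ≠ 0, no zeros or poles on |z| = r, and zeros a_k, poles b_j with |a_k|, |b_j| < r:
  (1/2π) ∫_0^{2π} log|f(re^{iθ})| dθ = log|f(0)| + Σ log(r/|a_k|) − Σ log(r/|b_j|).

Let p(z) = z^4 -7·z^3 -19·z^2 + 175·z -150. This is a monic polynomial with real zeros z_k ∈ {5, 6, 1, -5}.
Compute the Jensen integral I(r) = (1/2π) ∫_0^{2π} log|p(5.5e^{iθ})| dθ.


Zeros: -5, 1, 5, 6; r = 5.5.
Inside |z| < r: -5, 1, 5. Outside (|z| ≥ r): 6.
p(0) = -150, so log|p(0)| = log(150) = 5.0106.
Apply Jensen: I(r) = log|p(0)| + Σ_k log(r/|z_k|), summed over zeros inside |z| < r.
  log(r/|z_k|) for z_k = 5: log(5.5/5) = 0.0953
  log(r/|z_k|) for z_k = 1: log(5.5/1) = 1.7047
  log(r/|z_k|) for z_k = -5: log(5.5/5) = 0.0953
  Outside zeros (6) contribute nothing to the Jensen sum.
Sum over inside zeros: 1.8954.
I(r) = log|p(0)| + (inside sum) = 5.0106 + 1.8954 = 6.9060.
Note: since some zeros are outside |z| ≤ r, the simplified n·log(r) form does NOT apply — only the inside zeros contribute.

I(r) ≈ 6.9060.


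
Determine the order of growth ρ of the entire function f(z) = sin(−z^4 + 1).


Write sin(w) = (e^{iw} ± e^{−iw})/(2 or 2i), so |sin(w)| ≤ e^{|w|}. With w = −z^4 + 1, |w| ≤ 1r^4 + 1 on |z|=r, giving M(r) ≤ e^{1r^4 + 1} and ρ ≤ 4. For the lower bound, choose z on |z|=r with -1z^4 purely imaginary of modulus 1r^4; then |sin(−z^4 + 1)| grows like e^{1r^4}/2, so ρ ≥ 4. Hence ρ = 4.
Therefore ρ = 4.

Order ρ = 4.


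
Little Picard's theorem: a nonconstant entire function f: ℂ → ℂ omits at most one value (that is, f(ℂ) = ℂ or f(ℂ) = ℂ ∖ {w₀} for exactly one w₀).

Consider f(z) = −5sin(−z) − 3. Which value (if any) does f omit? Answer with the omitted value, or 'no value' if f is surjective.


Little Picard bounds the complement of f(ℂ) to at most one point.
sin is entire and surjective onto ℂ: for every w ∈ ℂ, sin(ζ) = w has a solution ζ ∈ ℂ (e.g., via the complex inverse arcsin). With ζ = −z this gives z = ζ/(-1). Then -5·sin(−z) takes every value in -5·ℂ = ℂ, and adding -3 is a bijection of ℂ. So f is surjective and omits no value. (Note: only on the real line is sin bounded by [−1, 1].)

Omitted value: no value.


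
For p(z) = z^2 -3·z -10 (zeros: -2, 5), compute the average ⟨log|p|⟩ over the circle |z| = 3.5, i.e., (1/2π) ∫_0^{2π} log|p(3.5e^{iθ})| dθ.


Zeros: -2, 5; r = 3.5.
Inside |z| < r: -2. Outside (|z| ≥ r): 5.
p(0) = -10, so log|p(0)| = log(10) = 2.3026.
Apply Jensen: I(r) = log|p(0)| + Σ_k log(r/|z_k|), summed over zeros inside |z| < r.
  log(r/|z_k|) for z_k = -2: log(3.5/2) = 0.5596
  Outside zeros (5) contribute nothing to the Jensen sum.
Sum over inside zeros: 0.5596.
I(r) = log|p(0)| + (inside sum) = 2.3026 + 0.5596 = 2.8622.
Note: since some zeros are outside |z| ≤ r, the simplified n·log(r) form does NOT apply — only the inside zeros contribute.

I(r) ≈ 2.8622.


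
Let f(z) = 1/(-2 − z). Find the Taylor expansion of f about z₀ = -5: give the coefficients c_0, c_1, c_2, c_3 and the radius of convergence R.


Let w = z − z₀, so z = z₀ + w.
Then -2 − z = -2 − (z₀ + w) = (-2 − z₀) − w = 3 − w.
f(z) = 1/(3 − w) = (1/(3)) · 1/(1 − w/(3)) = Σ_{n≥0} w^n / (3)^(n+1).
So c_n = 1/(3)^(n+1):
  c_0 = 1/(3)^1 = 1/3.
  c_1 = 1/(3)^2 = 1/9.
  c_2 = 1/(3)^3 = 1/27.
  c_3 = 1/(3)^4 = 1/81.
The series is valid for |w/d| < 1, i.e. |z − z₀| < |d|.
Radius of convergence: R = |-2 − z₀| = |3| = 3 (distance from z₀ to the singularity z = -2).

c_0 = 1/3, c_1 = 1/9, c_2 = 1/27, c_3 = 1/81; R = 3.


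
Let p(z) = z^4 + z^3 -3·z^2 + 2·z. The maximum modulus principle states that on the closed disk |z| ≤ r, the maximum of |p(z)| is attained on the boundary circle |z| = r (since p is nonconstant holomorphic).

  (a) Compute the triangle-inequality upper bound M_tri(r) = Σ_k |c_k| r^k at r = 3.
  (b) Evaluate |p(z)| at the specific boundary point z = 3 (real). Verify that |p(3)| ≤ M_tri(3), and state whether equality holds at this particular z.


Coefficients: c_0 = 0, c_1 = 2, c_2 = -3, c_3 = 1, c_4 = 1. Radius r = 3.
Part (a). Triangle bound: M_tri(r) = Σ_k |c_k| r^k
  = |0|·3^0 + |2|·3^1 + |-3|·3^2 + |1|·3^3 + |1|·3^4
  = 0 + 6 + 27 + 27 + 81 = 141.
This bounds M(r) := max_{|z|=r} |p(z)| from above; equality holds iff all terms c_k z^k can be made to align in phase at a single z on |z|=r.
Part (b). At z = 3 (real, on the circle |z| = r):
  p(3) = (0)·3^0 + (2)·3^1 + (-3)·3^2 + (1)·3^3 + (1)·3^4 = 87.
  |p(3)| = 87.
Check: |p(3)| = 87 ≤ 141 = M_tri(3). ✓ Equality does not hold at z = 3 (the coefficients have mixed signs, so the terms do not all align in phase there).

M_tri(3) = 141; |p(3)| = 87; equality at z=3: no.


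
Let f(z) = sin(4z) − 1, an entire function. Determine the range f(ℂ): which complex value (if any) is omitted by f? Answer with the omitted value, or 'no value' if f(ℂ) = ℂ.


Little Picard bounds the complement of f(ℂ) to at most one point.
sin is entire and surjective onto ℂ: for every w ∈ ℂ, sin(ζ) = w has a solution ζ ∈ ℂ (e.g., via the complex inverse arcsin). With ζ = 4z this gives z = ζ/(4). Then 1·sin(4z) takes every value in 1·ℂ = ℂ, and adding -1 is a bijection of ℂ. So f is surjective and omits no value. (Note: only on the real line is sin bounded by [−1, 1].)

Omitted value: no value.


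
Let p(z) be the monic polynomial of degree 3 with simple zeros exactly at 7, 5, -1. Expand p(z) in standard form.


The polynomial is p(z) = ∏_{α ∈ S} (z − α), where S = {7, 5, -1}.
Expanding the product yields: p(z) = z^3 -11·z^2 + 23·z + 35.
The resulting polynomial has degree 3 and real coefficients as required.

p(z) = z^3 -11·z^2 + 23·z + 35.


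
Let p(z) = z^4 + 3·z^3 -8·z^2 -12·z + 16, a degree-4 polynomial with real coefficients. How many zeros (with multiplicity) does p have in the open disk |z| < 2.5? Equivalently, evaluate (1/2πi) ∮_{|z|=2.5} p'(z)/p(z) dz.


The zeros of p are: 1, 2, -4, -2.
Their magnitudes are: 1, 2, 4, 2.
Zeros with |z| < R = 2.5: 1, 2, -2.
Count = 3.
By the argument principle, (1/2πi) ∮_{|z|=R} p'(z)/p(z) dz equals exactly this count.

Number of zeros inside |z| < 2.5: 3.


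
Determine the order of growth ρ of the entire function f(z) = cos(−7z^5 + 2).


Write cos(w) = (e^{iw} ± e^{−iw})/(2 or 2i), so |cos(w)| ≤ e^{|w|}. With w = −7z^5 + 2, |w| ≤ 7r^5 + 2 on |z|=r, giving M(r) ≤ e^{7r^5 + 2} and ρ ≤ 5. For the lower bound, choose z on |z|=r with -7z^5 purely imaginary of modulus 7r^5; then |cos(−7z^5 + 2)| grows like e^{7r^5}/2, so ρ ≥ 5. Hence ρ = 5.
Therefore ρ = 5.

Order ρ = 5.


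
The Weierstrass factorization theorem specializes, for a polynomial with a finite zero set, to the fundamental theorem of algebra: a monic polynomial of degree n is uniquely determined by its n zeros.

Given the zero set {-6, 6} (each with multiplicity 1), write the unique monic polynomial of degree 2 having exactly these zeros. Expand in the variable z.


The polynomial is p(z) = ∏_{α ∈ S} (z − α), where S = {-6, 6}.
Expanding the product yields: p(z) = z^2 -36.
The resulting polynomial has degree 2 and real coefficients as required.

p(z) = z^2 -36.


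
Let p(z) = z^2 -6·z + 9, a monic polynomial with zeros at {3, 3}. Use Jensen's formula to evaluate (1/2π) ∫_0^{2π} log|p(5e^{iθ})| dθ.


Zeros: 3, 3; r = 5.
Inside |z| < r: 3, 3. Outside (|z| ≥ r): ∅.
p(0) = 9, so log|p(0)| = log(9) = 2.1972.
Apply Jensen: I(r) = log|p(0)| + Σ_k log(r/|z_k|), summed over zeros inside |z| < r.
  log(r/|z_k|) for z_k = 3: log(5/3) = 0.5108
  log(r/|z_k|) for z_k = 3: log(5/3) = 0.5108
Sum over inside zeros: 1.0217.
I(r) = log|p(0)| + (inside sum) = 2.1972 + 1.0217 = 3.2189.
Closed form (all zeros inside, monic): I(r) = n·log(r) = 2·log(5) = 3.2189. ✓

I(r) ≈ 3.2189.


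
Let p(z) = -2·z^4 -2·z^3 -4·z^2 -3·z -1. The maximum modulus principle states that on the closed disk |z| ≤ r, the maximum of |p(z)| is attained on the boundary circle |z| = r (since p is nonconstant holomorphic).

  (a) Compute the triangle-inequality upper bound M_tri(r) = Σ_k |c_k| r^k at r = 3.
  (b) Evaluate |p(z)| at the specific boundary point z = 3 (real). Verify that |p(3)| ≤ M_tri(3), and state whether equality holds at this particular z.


Coefficients: c_0 = -1, c_1 = -3, c_2 = -4, c_3 = -2, c_4 = -2. Radius r = 3.
Part (a). Triangle bound: M_tri(r) = Σ_k |c_k| r^k
  = |-1|·3^0 + |-3|·3^1 + |-4|·3^2 + |-2|·3^3 + |-2|·3^4
  = 1 + 9 + 36 + 54 + 162 = 262.
This bounds M(r) := max_{|z|=r} |p(z)| from above; equality holds iff all terms c_k z^k can be made to align in phase at a single z on |z|=r.
Part (b). At z = 3 (real, on the circle |z| = r):
  p(3) = (-1)·3^0 + (-3)·3^1 + (-4)·3^2 + (-2)·3^3 + (-2)·3^4 = -262.
  |p(3)| = 262.
Since all nonzero coefficients share the same sign, |p(3)| = 262 = M_tri(3); the triangle bound is attained at z = 3, so in fact M(r) = 262.

M_tri(3) = 262; |p(3)| = 262; equality at z=3: yes.


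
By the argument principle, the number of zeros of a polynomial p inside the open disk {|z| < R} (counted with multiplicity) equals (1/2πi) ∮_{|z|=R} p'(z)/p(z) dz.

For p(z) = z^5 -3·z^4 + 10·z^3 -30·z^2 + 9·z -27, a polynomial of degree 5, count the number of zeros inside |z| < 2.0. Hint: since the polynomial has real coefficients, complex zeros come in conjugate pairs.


The zeros of p are: 3, (0 + 3i), (0 - 3i), (0 + 1i), (0 - 1i).
Their magnitudes are: 3, 3, 3, 1, 1.
Zeros with |z| < R = 2.0: (0 + 1i), (0 - 1i).
Count = 2.
By the argument principle, (1/2πi) ∮_{|z|=R} p'(z)/p(z) dz equals exactly this count.

Number of zeros inside |z| < 2.0: 2.


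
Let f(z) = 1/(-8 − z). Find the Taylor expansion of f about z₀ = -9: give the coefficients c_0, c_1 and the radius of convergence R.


Let w = z − z₀, so z = z₀ + w.
Then -8 − z = -8 − (z₀ + w) = (-8 − z₀) − w = 1 − w.
f(z) = 1/(1 − w) = (1/(1)) · 1/(1 − w/(1)) = Σ_{n≥0} w^n / (1)^(n+1).
So c_n = 1/(1)^(n+1):
  c_0 = 1/(1)^1 = 1.
  c_1 = 1/(1)^2 = 1.
The series is valid for |w/d| < 1, i.e. |z − z₀| < |d|.
Radius of convergence: R = |-8 − z₀| = |1| = 1 (distance from z₀ to the singularity z = -8).

c_0 = 1, c_1 = 1; R = 1.


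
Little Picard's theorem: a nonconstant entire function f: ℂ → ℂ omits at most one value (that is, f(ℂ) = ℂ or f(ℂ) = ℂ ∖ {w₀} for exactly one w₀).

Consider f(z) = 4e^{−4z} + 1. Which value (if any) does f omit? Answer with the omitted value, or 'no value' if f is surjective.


Little Picard bounds the complement of f(ℂ) to at most one point.
e^{−4z} is never zero on ℂ, so 4·e^{−4z} takes every value in ℂ ∖ {0}. Adding 1 shifts the range to ℂ ∖ {1}. Thus f omits exactly the value 1.

Omitted value: 1.


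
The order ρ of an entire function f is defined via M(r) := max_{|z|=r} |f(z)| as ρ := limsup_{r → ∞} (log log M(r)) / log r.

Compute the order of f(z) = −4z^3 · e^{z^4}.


M(r) = max_{|z|=r} |-4|·|z|^3·|e^{z^4}| = 4·r^3 · e^{1r^4} (the factors attain their maxima compatibly on |z|=r). Then log M(r) = log 4 + 3·log r + 1r^4, dominated by the last term, so log log M(r) ~ 4·log r. The polynomial factor -4z^3 contributes only a log r term and does not affect the order. ρ = 4.
Therefore ρ = 4.

Order ρ = 4.


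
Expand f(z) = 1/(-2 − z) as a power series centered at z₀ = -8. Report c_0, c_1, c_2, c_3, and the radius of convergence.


Let w = z − z₀, so z = z₀ + w.
Then -2 − z = -2 − (z₀ + w) = (-2 − z₀) − w = 6 − w.
f(z) = 1/(6 − w) = (1/(6)) · 1/(1 − w/(6)) = Σ_{n≥0} w^n / (6)^(n+1).
So c_n = 1/(6)^(n+1):
  c_0 = 1/(6)^1 = 1/6.
  c_1 = 1/(6)^2 = 1/36.
  c_2 = 1/(6)^3 = 1/216.
  c_3 = 1/(6)^4 = 1/1296.
The series is valid for |w/d| < 1, i.e. |z − z₀| < |d|.
Radius of convergence: R = |-2 − z₀| = |6| = 6 (distance from z₀ to the singularity z = -2).

c_0 = 1/6, c_1 = 1/36, c_2 = 1/216, c_3 = 1/1296; R = 6.


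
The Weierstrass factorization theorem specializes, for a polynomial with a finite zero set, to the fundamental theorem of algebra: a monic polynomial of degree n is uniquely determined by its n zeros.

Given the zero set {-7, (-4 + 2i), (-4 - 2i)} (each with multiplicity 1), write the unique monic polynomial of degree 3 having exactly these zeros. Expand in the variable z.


The polynomial is p(z) = ∏_{α ∈ S} (z − α), where S = {-7, (-4 + 2i), (-4 - 2i)}.
Expanding the product yields: p(z) = z^3 + 15·z^2 + 76·z + 140.
Note conjugate pairs combine to real quadratics: (z − (-4+2i))(z − (-4−2i)) = z² + 8z + 20.
The resulting polynomial has degree 3 and real coefficients as required.

p(z) = z^3 + 15·z^2 + 76·z + 140.


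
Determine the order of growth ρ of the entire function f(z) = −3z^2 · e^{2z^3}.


M(r) = max_{|z|=r} |-3|·|z|^2·|e^{2z^3}| = 3·r^2 · e^{2r^3} (the factors attain their maxima compatibly on |z|=r). Then log M(r) = log 3 + 2·log r + 2r^3, dominated by the last term, so log log M(r) ~ 3·log r. The polynomial factor -3z^2 contributes only a log r term and does not affect the order. ρ = 3.
Therefore ρ = 3.

Order ρ = 3.


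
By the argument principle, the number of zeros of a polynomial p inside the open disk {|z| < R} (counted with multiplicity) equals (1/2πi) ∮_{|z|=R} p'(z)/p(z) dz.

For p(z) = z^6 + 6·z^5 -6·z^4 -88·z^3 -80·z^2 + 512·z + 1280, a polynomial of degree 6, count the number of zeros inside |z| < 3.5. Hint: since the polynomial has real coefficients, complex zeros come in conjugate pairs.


The zeros of p are: (-2 + 2i), (-2 - 2i), (3 + 1i), (3 - 1i), -4, -4.
Their magnitudes are: 2.828, 2.828, 3.162, 3.162, 4, 4.
Zeros with |z| < R = 3.5: (-2 + 2i), (-2 - 2i), (3 + 1i), (3 - 1i).
Count = 4.
By the argument principle, (1/2πi) ∮_{|z|=R} p'(z)/p(z) dz equals exactly this count.

Number of zeros inside |z| < 3.5: 4.


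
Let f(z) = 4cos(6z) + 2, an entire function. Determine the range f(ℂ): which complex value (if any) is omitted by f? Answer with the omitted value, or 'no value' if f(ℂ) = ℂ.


Little Picard bounds the complement of f(ℂ) to at most one point.
cos is entire and surjective onto ℂ: for every w ∈ ℂ, cos(ζ) = w has a solution ζ ∈ ℂ (e.g., via the complex inverse arccos). With ζ = 6z this gives z = ζ/(6). Then 4·cos(6z) takes every value in 4·ℂ = ℂ, and adding 2 is a bijection of ℂ. So f is surjective and omits no value. (Note: only on the real line is cos bounded by [−1, 1].)

Omitted value: no value.


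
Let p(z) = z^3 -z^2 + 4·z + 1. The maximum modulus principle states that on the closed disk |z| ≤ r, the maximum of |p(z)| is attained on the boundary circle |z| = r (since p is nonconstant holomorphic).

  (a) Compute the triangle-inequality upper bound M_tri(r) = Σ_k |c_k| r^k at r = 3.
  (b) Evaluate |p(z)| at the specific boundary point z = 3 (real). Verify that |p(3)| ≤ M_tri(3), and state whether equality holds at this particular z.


Coefficients: c_0 = 1, c_1 = 4, c_2 = -1, c_3 = 1. Radius r = 3.
Part (a). Triangle bound: M_tri(r) = Σ_k |c_k| r^k
  = |1|·3^0 + |4|·3^1 + |-1|·3^2 + |1|·3^3
  = 1 + 12 + 9 + 27 = 49.
This bounds M(r) := max_{|z|=r} |p(z)| from above; equality holds iff all terms c_k z^k can be made to align in phase at a single z on |z|=r.
Part (b). At z = 3 (real, on the circle |z| = r):
  p(3) = (1)·3^0 + (4)·3^1 + (-1)·3^2 + (1)·3^3 = 31.
  |p(3)| = 31.
Check: |p(3)| = 31 ≤ 49 = M_tri(3). ✓ Equality does not hold at z = 3 (the coefficients have mixed signs, so the terms do not all align in phase there).

M_tri(3) = 49; |p(3)| = 31; equality at z=3: no.


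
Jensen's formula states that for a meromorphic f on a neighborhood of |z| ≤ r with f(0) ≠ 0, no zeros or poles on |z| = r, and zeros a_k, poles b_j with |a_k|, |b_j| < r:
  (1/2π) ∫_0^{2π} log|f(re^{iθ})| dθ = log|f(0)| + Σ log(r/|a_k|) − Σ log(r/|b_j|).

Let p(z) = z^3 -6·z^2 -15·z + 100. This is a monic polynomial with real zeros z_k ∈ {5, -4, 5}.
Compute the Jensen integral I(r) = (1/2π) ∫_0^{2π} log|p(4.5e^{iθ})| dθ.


Zeros: -4, 5, 5; r = 4.5.
Inside |z| < r: -4. Outside (|z| ≥ r): 5, 5.
p(0) = 100, so log|p(0)| = log(100) = 4.6052.
Apply Jensen: I(r) = log|p(0)| + Σ_k log(r/|z_k|), summed over zeros inside |z| < r.
  log(r/|z_k|) for z_k = -4: log(4.5/4) = 0.1178
  Outside zeros (5, 5) contribute nothing to the Jensen sum.
Sum over inside zeros: 0.1178.
I(r) = log|p(0)| + (inside sum) = 4.6052 + 0.1178 = 4.7230.
Note: since some zeros are outside |z| ≤ r, the simplified n·log(r) form does NOT apply — only the inside zeros contribute.

I(r) ≈ 4.7230.


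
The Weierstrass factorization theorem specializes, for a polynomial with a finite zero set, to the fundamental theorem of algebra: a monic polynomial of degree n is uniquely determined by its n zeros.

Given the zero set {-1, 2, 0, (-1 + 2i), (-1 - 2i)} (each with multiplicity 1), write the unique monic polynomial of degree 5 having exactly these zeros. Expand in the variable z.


The polynomial is p(z) = ∏_{α ∈ S} (z − α), where S = {-1, 2, 0, (-1 + 2i), (-1 - 2i)}.
Expanding the product yields: p(z) = z^5 + z^4 + z^3 -9·z^2 -10·z.
Note conjugate pairs combine to real quadratics: (z − (-1+2i))(z − (-1−2i)) = z² + 2z + 5.
The resulting polynomial has degree 5 and real coefficients as required.

p(z) = z^5 + z^4 + z^3 -9·z^2 -10·z.


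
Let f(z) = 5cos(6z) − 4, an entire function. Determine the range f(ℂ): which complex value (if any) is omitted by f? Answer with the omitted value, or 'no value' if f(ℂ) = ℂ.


Little Picard bounds the complement of f(ℂ) to at most one point.
cos is entire and surjective onto ℂ: for every w ∈ ℂ, cos(ζ) = w has a solution ζ ∈ ℂ (e.g., via the complex inverse arccos). With ζ = 6z this gives z = ζ/(6). Then 5·cos(6z) takes every value in 5·ℂ = ℂ, and adding -4 is a bijection of ℂ. So f is surjective and omits no value. (Note: only on the real line is cos bounded by [−1, 1].)

Omitted value: no value.


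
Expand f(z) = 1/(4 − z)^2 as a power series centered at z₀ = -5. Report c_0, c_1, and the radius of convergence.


Let w = z − z₀, so z = z₀ + w.
Then 4 − z = 4 − (z₀ + w) = (4 − z₀) − w = 9 − w.
f(z) = 1/(9 − w)^2 = (1/(9)^2) · (1 − w/(9))^{−2}.
By the binomial series (1−u)^{−2} = Σ_{n≥0} C(n+1, 1) u^n for |u|<1, with u = w/(9):
  c_n = C(n+1, 1) / (9)^(n+2).
  c_0 = 1/(9)^2 = 1/81.
  c_1 = 2/(9)^3 = 2/729.
The series is valid for |w/d| < 1, i.e. |z − z₀| < |d|.
Radius of convergence: R = |4 − z₀| = |9| = 9 (distance from z₀ to the singularity z = 4).

c_0 = 1/81, c_1 = 2/729; R = 9.


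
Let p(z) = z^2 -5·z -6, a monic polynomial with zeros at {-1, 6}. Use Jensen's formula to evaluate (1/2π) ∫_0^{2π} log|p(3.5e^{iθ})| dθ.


Zeros: -1, 6; r = 3.5.
Inside |z| < r: -1. Outside (|z| ≥ r): 6.
p(0) = -6, so log|p(0)| = log(6) = 1.7918.
Apply Jensen: I(r) = log|p(0)| + Σ_k log(r/|z_k|), summed over zeros inside |z| < r.
  log(r/|z_k|) for z_k = -1: log(3.5/1) = 1.2528
  Outside zeros (6) contribute nothing to the Jensen sum.
Sum over inside zeros: 1.2528.
I(r) = log|p(0)| + (inside sum) = 1.7918 + 1.2528 = 3.0445.
Note: since some zeros are outside |z| ≤ r, the simplified n·log(r) form does NOT apply — only the inside zeros contribute.

I(r) ≈ 3.0445.


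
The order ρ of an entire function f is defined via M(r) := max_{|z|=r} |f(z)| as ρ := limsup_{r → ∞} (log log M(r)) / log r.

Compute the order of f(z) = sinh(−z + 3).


sinh(w) is a linear combination of e^{iw} and e^{−iw} (or e^w, e^{−w} in the hyperbolic case), so |sinh(w)| ≤ e^{|w|}. With w = −z + 3, |w| ≤ 1|z| + 3 = 1r + 3 on |z| = r, giving M(r) ≤ e^{1r + 3}, so ρ ≤ 1. On a suitable ray (z = it for sin/cos; z = t for sinh/cosh, t real → ∞), |sinh(−z + 3)| grows like e^{1|t|}/2, so ρ ≥ 1. Hence ρ = 1.
Therefore ρ = 1.

Order ρ = 1.


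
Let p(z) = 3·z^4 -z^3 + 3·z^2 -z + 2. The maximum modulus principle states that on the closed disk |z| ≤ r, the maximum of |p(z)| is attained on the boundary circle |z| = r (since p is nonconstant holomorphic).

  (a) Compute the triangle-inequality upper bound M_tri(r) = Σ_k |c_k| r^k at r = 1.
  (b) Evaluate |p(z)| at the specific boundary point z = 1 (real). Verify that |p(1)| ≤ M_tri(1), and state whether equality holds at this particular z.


Coefficients: c_0 = 2, c_1 = -1, c_2 = 3, c_3 = -1, c_4 = 3. Radius r = 1.
Part (a). Triangle bound: M_tri(r) = Σ_k |c_k| r^k
  = |2|·1^0 + |-1|·1^1 + |3|·1^2 + |-1|·1^3 + |3|·1^4
  = 2 + 1 + 3 + 1 + 3 = 10.
This bounds M(r) := max_{|z|=r} |p(z)| from above; equality holds iff all terms c_k z^k can be made to align in phase at a single z on |z|=r.
Part (b). At z = 1 (real, on the circle |z| = r):
  p(1) = (2)·1^0 + (-1)·1^1 + (3)·1^2 + (-1)·1^3 + (3)·1^4 = 6.
  |p(1)| = 6.
Check: |p(1)| = 6 ≤ 10 = M_tri(1). ✓ Equality does not hold at z = 1 (the coefficients have mixed signs, so the terms do not all align in phase there).

M_tri(1) = 10; |p(1)| = 6; equality at z=1: no.


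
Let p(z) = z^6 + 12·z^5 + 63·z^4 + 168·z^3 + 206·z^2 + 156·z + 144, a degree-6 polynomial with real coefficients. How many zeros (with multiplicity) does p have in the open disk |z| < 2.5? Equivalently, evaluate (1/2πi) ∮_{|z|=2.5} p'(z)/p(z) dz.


The zeros of p are: -2, (0 + 1i), (0 - 1i), (-3 + 3i), (-3 - 3i), -4.
Their magnitudes are: 2, 1, 1, 4.243, 4.243, 4.
Zeros with |z| < R = 2.5: -2, (0 + 1i), (0 - 1i).
Count = 3.
By the argument principle, (1/2πi) ∮_{|z|=R} p'(z)/p(z) dz equals exactly this count.

Number of zeros inside |z| < 2.5: 3.


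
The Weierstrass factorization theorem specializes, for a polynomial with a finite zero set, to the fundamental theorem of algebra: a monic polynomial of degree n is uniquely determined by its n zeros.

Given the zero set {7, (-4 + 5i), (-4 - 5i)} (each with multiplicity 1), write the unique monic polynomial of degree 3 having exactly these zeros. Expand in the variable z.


The polynomial is p(z) = ∏_{α ∈ S} (z − α), where S = {7, (-4 + 5i), (-4 - 5i)}.
Expanding the product yields: p(z) = z^3 + z^2 -15·z -287.
Note conjugate pairs combine to real quadratics: (z − (-4+5i))(z − (-4−5i)) = z² + 8z + 41.
The resulting polynomial has degree 3 and real coefficients as required.

p(z) = z^3 + z^2 -15·z -287.


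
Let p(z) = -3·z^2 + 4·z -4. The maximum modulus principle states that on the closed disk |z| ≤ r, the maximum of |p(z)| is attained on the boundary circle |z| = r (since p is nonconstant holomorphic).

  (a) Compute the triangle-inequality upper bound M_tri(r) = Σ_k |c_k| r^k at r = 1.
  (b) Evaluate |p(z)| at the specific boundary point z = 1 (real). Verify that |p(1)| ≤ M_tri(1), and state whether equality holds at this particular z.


Coefficients: c_0 = -4, c_1 = 4, c_2 = -3. Radius r = 1.
Part (a). Triangle bound: M_tri(r) = Σ_k |c_k| r^k
  = |-4|·1^0 + |4|·1^1 + |-3|·1^2
  = 4 + 4 + 3 = 11.
This bounds M(r) := max_{|z|=r} |p(z)| from above; equality holds iff all terms c_k z^k can be made to align in phase at a single z on |z|=r.
Part (b). At z = 1 (real, on the circle |z| = r):
  p(1) = (-4)·1^0 + (4)·1^1 + (-3)·1^2 = -3.
  |p(1)| = 3.
Check: |p(1)| = 3 ≤ 11 = M_tri(1). ✓ Equality does not hold at z = 1 (the coefficients have mixed signs, so the terms do not all align in phase there).

M_tri(1) = 11; |p(1)| = 3; equality at z=1: no.


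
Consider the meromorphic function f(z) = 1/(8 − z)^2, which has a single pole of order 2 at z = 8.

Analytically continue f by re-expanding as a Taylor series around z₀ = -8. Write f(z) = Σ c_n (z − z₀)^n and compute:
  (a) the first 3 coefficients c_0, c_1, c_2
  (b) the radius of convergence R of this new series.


Let w = z − z₀, so z = z₀ + w.
Then 8 − z = 8 − (z₀ + w) = (8 − z₀) − w = 16 − w.
f(z) = 1/(16 − w)^2 = (1/(16)^2) · (1 − w/(16))^{−2}.
By the binomial series (1−u)^{−2} = Σ_{n≥0} C(n+1, 1) u^n for |u|<1, with u = w/(16):
  c_n = C(n+1, 1) / (16)^(n+2).
  c_0 = 1/(16)^2 = 1/256.
  c_1 = 2/(16)^3 = 1/2048.
  c_2 = 3/(16)^4 = 3/65536.
The series is valid for |w/d| < 1, i.e. |z − z₀| < |d|.
Radius of convergence: R = |8 − z₀| = |16| = 16 (distance from z₀ to the singularity z = 8).

c_0 = 1/256, c_1 = 1/2048, c_2 = 3/65536; R = 16.


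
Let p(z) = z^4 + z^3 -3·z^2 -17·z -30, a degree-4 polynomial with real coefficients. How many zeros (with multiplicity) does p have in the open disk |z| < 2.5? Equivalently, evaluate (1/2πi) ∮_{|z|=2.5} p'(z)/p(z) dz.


The zeros of p are: -2, (-1 + 2i), (-1 - 2i), 3.
Their magnitudes are: 2, 2.236, 2.236, 3.
Zeros with |z| < R = 2.5: -2, (-1 + 2i), (-1 - 2i).
Count = 3.
By the argument principle, (1/2πi) ∮_{|z|=R} p'(z)/p(z) dz equals exactly this count.

Number of zeros inside |z| < 2.5: 3.


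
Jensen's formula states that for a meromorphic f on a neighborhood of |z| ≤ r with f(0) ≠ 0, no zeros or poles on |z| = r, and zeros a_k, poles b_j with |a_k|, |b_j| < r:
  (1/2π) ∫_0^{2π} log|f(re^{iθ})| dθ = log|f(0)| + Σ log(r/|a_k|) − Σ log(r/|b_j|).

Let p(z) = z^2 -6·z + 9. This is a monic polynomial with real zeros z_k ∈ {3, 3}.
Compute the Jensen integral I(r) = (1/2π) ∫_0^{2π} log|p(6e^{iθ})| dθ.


Zeros: 3, 3; r = 6.
Inside |z| < r: 3, 3. Outside (|z| ≥ r): ∅.
p(0) = 9, so log|p(0)| = log(9) = 2.1972.
Apply Jensen: I(r) = log|p(0)| + Σ_k log(r/|z_k|), summed over zeros inside |z| < r.
  log(r/|z_k|) for z_k = 3: log(6/3) = 0.6931
  log(r/|z_k|) for z_k = 3: log(6/3) = 0.6931
Sum over inside zeros: 1.3863.
I(r) = log|p(0)| + (inside sum) = 2.1972 + 1.3863 = 3.5835.
Closed form (all zeros inside, monic): I(r) = n·log(r) = 2·log(6) = 3.5835. ✓

I(r) ≈ 3.5835.


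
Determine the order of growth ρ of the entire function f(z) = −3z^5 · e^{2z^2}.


M(r) = max_{|z|=r} |-3|·|z|^5·|e^{2z^2}| = 3·r^5 · e^{2r^2} (the factors attain their maxima compatibly on |z|=r). Then log M(r) = log 3 + 5·log r + 2r^2, dominated by the last term, so log log M(r) ~ 2·log r. The polynomial factor -3z^5 contributes only a log r term and does not affect the order. ρ = 2.
Therefore ρ = 2.

Order ρ = 2.


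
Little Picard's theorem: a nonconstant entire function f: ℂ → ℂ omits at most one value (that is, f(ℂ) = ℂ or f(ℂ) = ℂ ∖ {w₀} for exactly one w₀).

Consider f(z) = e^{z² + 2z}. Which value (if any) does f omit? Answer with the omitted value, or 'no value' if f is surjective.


Little Picard bounds the complement of f(ℂ) to at most one point.
The exponent g(z) = z² + 2z is a nonconstant polynomial, hence surjective onto ℂ. So e^{g(z)} takes every value in {e^w : w ∈ ℂ} = ℂ ∖ {0}. Adding 0 shifts the range to ℂ ∖ {0}. f omits exactly 0.

Omitted value: 0.


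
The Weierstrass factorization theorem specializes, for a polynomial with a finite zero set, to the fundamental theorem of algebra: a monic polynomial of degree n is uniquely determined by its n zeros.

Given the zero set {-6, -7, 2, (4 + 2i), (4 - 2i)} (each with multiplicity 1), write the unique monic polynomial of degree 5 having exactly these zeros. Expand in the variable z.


The polynomial is p(z) = ∏_{α ∈ S} (z − α), where S = {-6, -7, 2, (4 + 2i), (4 - 2i)}.
Expanding the product yields: p(z) = z^5 + 3·z^4 -52·z^3 + 8·z^2 + 992·z -1680.
Note conjugate pairs combine to real quadratics: (z − (4+2i))(z − (4−2i)) = z² − 8z + 20.
The resulting polynomial has degree 5 and real coefficients as required.

p(z) = z^5 + 3·z^4 -52·z^3 + 8·z^2 + 992·z -1680.


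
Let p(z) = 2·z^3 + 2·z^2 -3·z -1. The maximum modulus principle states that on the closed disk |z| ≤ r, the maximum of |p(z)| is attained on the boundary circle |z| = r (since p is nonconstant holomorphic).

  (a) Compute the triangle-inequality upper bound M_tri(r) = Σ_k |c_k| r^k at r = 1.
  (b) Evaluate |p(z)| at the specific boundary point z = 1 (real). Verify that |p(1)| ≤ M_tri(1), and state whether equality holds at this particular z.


Coefficients: c_0 = -1, c_1 = -3, c_2 = 2, c_3 = 2. Radius r = 1.
Part (a). Triangle bound: M_tri(r) = Σ_k |c_k| r^k
  = |-1|·1^0 + |-3|·1^1 + |2|·1^2 + |2|·1^3
  = 1 + 3 + 2 + 2 = 8.
This bounds M(r) := max_{|z|=r} |p(z)| from above; equality holds iff all terms c_k z^k can be made to align in phase at a single z on |z|=r.
Part (b). At z = 1 (real, on the circle |z| = r):
  p(1) = (-1)·1^0 + (-3)·1^1 + (2)·1^2 + (2)·1^3 = 0.
  |p(1)| = 0.
Check: |p(1)| = 0 ≤ 8 = M_tri(1). ✓ Equality does not hold at z = 1 (the coefficients have mixed signs, so the terms do not all align in phase there).

M_tri(1) = 8; |p(1)| = 0; equality at z=1: no.


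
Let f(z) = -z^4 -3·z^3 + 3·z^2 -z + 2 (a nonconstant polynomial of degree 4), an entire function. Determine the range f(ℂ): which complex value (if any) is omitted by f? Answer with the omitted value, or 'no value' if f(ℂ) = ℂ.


Little Picard bounds the complement of f(ℂ) to at most one point.
For every w ∈ ℂ, the equation p(z) − w = 0 is a nonconstant polynomial in z and hence has at least one root by the fundamental theorem of algebra. So p is surjective onto ℂ, omitting no value.

Omitted value: no value.


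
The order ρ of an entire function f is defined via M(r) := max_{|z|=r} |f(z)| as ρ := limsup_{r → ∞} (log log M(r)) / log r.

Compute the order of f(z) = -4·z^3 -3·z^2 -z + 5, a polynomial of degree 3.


|f(z)| ≤ Σ|c_k|·r^k = O(r^3) as r → ∞. Polynomial growth is O(e^{r^ε}) for every ε > 0 (since r^3/e^{r^ε} → 0), so ρ ≤ ε for all ε > 0, i.e. ρ = 0. Every nonconstant polynomial has order 0.
Therefore ρ = 0.

Order ρ = 0.


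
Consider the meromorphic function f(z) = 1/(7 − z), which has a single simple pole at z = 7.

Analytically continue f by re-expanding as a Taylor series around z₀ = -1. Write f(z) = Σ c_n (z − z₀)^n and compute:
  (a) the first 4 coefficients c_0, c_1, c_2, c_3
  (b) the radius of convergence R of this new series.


Let w = z − z₀, so z = z₀ + w.
Then 7 − z = 7 − (z₀ + w) = (7 − z₀) − w = 8 − w.
f(z) = 1/(8 − w) = (1/(8)) · 1/(1 − w/(8)) = Σ_{n≥0} w^n / (8)^(n+1).
So c_n = 1/(8)^(n+1):
  c_0 = 1/(8)^1 = 1/8.
  c_1 = 1/(8)^2 = 1/64.
  c_2 = 1/(8)^3 = 1/512.
  c_3 = 1/(8)^4 = 1/4096.
The series is valid for |w/d| < 1, i.e. |z − z₀| < |d|.
Radius of convergence: R = |7 − z₀| = |8| = 8 (distance from z₀ to the singularity z = 7).

c_0 = 1/8, c_1 = 1/64, c_2 = 1/512, c_3 = 1/4096; R = 8.


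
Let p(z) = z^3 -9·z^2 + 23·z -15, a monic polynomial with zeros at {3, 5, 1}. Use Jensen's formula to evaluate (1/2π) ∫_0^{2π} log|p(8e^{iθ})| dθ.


Zeros: 1, 3, 5; r = 8.
Inside |z| < r: 1, 3, 5. Outside (|z| ≥ r): ∅.
p(0) = -15, so log|p(0)| = log(15) = 2.7081.
Apply Jensen: I(r) = log|p(0)| + Σ_k log(r/|z_k|), summed over zeros inside |z| < r.
  log(r/|z_k|) for z_k = 3: log(8/3) = 0.9808
  log(r/|z_k|) for z_k = 5: log(8/5) = 0.4700
  log(r/|z_k|) for z_k = 1: log(8/1) = 2.0794
Sum over inside zeros: 3.5303.
I(r) = log|p(0)| + (inside sum) = 2.7081 + 3.5303 = 6.2383.
Closed form (all zeros inside, monic): I(r) = n·log(r) = 3·log(8) = 6.2383. ✓

I(r) ≈ 6.2383.
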